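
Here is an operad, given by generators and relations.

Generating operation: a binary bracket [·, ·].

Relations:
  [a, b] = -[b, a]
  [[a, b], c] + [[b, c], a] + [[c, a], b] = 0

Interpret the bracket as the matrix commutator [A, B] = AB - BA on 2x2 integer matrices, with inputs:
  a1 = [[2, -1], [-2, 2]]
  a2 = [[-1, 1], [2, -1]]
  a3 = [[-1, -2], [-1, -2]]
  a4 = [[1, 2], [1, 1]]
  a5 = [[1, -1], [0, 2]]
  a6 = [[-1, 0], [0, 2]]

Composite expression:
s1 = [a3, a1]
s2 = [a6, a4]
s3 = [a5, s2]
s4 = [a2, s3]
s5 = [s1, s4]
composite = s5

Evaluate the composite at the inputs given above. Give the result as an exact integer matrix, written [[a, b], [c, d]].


[[0, 18], [36, 0]]


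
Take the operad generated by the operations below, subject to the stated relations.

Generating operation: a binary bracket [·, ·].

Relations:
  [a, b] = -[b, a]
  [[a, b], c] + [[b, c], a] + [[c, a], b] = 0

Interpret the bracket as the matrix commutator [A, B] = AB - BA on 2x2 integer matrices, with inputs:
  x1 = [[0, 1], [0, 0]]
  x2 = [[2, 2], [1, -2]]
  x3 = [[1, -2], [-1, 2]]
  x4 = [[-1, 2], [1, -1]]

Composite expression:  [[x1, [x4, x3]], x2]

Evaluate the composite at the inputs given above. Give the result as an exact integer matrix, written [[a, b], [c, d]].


[x4, x3] = [[0, 2], [-1, 0]]
[x1, [x4, x3]] = [[-1, 0], [0, 1]]
[[x1, [x4, x3]], x2] = [[0, -4], [2, 0]]

[[0, -4], [2, 0]]


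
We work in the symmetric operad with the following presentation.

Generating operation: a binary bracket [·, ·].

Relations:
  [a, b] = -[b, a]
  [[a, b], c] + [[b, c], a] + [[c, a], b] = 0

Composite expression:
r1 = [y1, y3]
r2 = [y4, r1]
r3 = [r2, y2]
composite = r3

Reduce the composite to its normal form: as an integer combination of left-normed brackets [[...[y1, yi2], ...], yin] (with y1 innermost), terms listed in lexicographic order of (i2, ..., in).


-[[[y1, y3], y4], y2]

A multilinear Lie element is pinned by y1-initial words (y1 innermost).
Composite bracket: [[y4, [y1, y3]], y2]
Full expansion: 8 signed words from ab - ba (2^3 = 8).
Keep just the words that open with y1:
  y1y3y4y2 appears with sign -1, giving the term -[[[y1, y3], y4], y2]


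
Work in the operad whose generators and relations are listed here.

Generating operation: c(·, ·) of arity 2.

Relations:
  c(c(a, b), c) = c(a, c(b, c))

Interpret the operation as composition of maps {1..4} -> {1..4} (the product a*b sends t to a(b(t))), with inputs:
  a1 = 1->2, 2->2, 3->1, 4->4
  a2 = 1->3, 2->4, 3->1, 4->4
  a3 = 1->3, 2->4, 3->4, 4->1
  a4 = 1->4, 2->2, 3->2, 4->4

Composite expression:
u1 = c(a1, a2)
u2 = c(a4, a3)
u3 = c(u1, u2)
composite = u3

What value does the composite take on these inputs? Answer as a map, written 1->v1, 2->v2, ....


1->4, 2->4, 3->4, 4->4

c(a1, a2) = 1->1, 2->4, 3->2, 4->4
c(a4, a3) = 1->2, 2->4, 3->4, 4->4
c(c(a1, a2), c(a4, a3)) = 1->4, 2->4, 3->4, 4->4


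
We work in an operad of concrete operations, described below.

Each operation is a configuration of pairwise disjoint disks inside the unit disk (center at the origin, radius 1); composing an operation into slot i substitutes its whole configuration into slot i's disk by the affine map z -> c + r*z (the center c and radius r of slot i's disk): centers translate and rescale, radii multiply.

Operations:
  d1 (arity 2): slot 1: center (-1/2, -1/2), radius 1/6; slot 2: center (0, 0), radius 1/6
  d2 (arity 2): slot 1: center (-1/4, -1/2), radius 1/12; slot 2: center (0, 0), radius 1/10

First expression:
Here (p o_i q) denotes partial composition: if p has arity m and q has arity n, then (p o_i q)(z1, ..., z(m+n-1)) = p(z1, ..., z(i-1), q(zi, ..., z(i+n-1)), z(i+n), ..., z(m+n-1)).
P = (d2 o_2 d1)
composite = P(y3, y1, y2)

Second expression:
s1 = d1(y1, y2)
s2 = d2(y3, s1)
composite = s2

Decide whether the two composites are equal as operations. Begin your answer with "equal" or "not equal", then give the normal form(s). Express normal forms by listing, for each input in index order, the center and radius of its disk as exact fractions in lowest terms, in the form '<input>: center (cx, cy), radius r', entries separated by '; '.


equal; the common form is y1: center (-1/20, -1/20), radius 1/60; y2: center (0, 0), radius 1/60; y3: center (-1/4, -1/2), radius 1/12

Reducing the first expression gives y1: center (-1/20, -1/20), radius 1/60; y2: center (0, 0), radius 1/60; y3: center (-1/4, -1/2), radius 1/12
Reducing the second expression gives y1: center (-1/20, -1/20), radius 1/60; y2: center (0, 0), radius 1/60; y3: center (-1/4, -1/2), radius 1/12
Identical normal forms: equal.


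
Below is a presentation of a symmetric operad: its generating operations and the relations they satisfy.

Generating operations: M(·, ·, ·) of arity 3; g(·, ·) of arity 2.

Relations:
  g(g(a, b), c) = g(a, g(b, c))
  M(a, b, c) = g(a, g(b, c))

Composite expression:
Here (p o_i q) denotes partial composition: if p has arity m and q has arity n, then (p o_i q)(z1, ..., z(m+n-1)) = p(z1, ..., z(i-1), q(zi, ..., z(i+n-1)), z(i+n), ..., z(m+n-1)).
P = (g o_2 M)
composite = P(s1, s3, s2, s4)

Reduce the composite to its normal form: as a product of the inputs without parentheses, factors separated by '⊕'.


s1 ⊕ s3 ⊕ s2 ⊕ s4


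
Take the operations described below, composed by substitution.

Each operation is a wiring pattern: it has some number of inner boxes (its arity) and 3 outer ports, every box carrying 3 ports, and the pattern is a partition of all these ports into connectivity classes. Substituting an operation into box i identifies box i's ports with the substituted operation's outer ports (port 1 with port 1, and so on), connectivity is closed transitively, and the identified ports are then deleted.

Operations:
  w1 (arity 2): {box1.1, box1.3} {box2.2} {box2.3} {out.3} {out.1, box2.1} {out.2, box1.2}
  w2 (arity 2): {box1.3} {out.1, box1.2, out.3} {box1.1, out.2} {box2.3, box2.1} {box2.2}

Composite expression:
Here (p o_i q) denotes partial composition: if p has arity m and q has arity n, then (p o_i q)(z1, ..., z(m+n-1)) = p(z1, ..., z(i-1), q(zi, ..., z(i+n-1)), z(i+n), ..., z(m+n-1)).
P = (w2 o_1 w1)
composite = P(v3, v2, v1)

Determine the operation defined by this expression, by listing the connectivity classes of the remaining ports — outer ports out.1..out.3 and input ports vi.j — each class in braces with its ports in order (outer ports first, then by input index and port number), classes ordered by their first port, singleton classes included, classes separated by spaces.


{out.1, out.3, v3.2} {out.2, v2.1} {v1.1, v1.3} {v1.2} {v2.2} {v2.3} {v3.1, v3.3}

Two ports join when wires chain via w2-identified ports.
w1 over (v3, v2) gives {out.1, v2.1} {out.2, v3.2} {out.3} {v2.2} {v2.3} {v3.1, v3.3}, out.j being that stage's outer ports
w2 over (v3, v2, v1) gives {out.1, out.3, v3.2} {out.2, v2.1} {v1.1, v1.3} {v1.2} {v2.2} {v2.3} {v3.1, v3.3}, out.j being that stage's outer ports


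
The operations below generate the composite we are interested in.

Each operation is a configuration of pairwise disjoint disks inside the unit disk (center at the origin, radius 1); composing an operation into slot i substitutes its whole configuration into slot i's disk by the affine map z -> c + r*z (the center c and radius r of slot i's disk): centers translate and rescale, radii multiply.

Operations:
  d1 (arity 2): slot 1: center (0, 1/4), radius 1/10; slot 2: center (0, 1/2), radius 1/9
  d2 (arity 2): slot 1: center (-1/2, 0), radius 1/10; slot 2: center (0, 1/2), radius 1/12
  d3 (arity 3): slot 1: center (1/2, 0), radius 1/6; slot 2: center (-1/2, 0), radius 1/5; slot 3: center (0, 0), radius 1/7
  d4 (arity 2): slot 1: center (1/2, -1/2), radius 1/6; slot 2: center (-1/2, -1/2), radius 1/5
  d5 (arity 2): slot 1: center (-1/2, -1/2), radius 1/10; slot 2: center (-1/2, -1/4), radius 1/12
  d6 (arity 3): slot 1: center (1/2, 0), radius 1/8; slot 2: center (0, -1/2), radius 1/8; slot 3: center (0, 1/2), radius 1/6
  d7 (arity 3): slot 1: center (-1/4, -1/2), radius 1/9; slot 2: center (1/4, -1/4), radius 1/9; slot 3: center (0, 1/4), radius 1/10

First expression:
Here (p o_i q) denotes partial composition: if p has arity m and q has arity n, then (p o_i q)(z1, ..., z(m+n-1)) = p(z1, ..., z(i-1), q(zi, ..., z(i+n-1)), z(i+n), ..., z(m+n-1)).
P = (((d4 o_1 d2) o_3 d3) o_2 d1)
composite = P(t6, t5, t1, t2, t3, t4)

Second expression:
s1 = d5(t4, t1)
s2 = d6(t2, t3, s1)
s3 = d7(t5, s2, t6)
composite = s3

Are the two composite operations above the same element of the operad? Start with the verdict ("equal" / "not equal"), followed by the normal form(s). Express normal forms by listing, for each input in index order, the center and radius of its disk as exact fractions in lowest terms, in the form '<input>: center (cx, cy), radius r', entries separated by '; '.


not equal: they reduce to t1: center (1/2, -59/144), radius 1/648; t2: center (-2/5, -1/2), radius 1/30; t3: center (-3/5, -1/2), radius 1/25; t4: center (-1/2, -1/2), radius 1/35; t5: center (1/2, -119/288), radius 1/720; t6: center (5/12, -1/2), radius 1/60 and t1: center (13/54, -43/216), radius 1/648; t2: center (11/36, -1/4), radius 1/72; t3: center (1/4, -11/36), radius 1/72; t4: center (13/54, -11/54), radius 1/540; t5: center (-1/4, -1/2), radius 1/9; t6: center (0, 1/4), radius 1/10

The first expression, normalized: t1: center (1/2, -59/144), radius 1/648; t2: center (-2/5, -1/2), radius 1/30; t3: center (-3/5, -1/2), radius 1/25; t4: center (-1/2, -1/2), radius 1/35; t5: center (1/2, -119/288), radius 1/720; t6: center (5/12, -1/2), radius 1/60
The second expression, normalized: t1: center (13/54, -43/216), radius 1/648; t2: center (11/36, -1/4), radius 1/72; t3: center (1/4, -11/36), radius 1/72; t4: center (13/54, -11/54), radius 1/540; t5: center (-1/4, -1/2), radius 1/9; t6: center (0, 1/4), radius 1/10
Distinct normal forms: not equal.


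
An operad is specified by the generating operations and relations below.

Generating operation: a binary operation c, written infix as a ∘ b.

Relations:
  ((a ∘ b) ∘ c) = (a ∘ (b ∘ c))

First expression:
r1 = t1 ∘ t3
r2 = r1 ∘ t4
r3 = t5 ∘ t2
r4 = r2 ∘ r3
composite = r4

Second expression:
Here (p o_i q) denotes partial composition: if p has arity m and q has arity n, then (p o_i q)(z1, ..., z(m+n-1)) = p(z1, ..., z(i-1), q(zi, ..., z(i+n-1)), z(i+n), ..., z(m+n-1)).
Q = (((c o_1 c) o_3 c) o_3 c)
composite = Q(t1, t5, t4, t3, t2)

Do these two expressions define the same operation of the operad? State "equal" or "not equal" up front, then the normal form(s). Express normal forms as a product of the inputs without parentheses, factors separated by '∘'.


not equal: they reduce to t1 ∘ t3 ∘ t4 ∘ t5 ∘ t2 and t1 ∘ t5 ∘ t4 ∘ t3 ∘ t2

In normal form, the first expression is t1 ∘ t3 ∘ t4 ∘ t5 ∘ t2
In normal form, the second expression is t1 ∘ t5 ∘ t4 ∘ t3 ∘ t2
Different reductions; not equal.


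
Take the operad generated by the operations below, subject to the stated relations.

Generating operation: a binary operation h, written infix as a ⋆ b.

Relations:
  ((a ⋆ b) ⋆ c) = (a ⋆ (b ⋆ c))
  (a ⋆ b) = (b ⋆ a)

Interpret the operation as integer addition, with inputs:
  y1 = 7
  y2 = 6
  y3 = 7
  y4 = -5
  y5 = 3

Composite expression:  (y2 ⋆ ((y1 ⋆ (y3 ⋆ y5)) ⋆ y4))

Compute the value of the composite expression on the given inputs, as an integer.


18


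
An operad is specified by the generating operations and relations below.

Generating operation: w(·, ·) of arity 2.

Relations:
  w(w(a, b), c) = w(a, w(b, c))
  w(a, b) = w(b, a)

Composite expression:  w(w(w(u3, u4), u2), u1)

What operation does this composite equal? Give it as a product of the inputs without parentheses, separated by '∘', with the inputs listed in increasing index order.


Key point: w commutes, so take the u-inputs in any fixed order.
w(u3, u4) linearizes to u3 ∘ u4
w(w(u3, u4), u2) linearizes to u3 ∘ u4 ∘ u2
w(w(w(u3, u4), u2), u1) linearizes to u3 ∘ u4 ∘ u2 ∘ u1
rearranged into index order: u1 ∘ u2 ∘ u3 ∘ u4

u1 ∘ u2 ∘ u3 ∘ u4


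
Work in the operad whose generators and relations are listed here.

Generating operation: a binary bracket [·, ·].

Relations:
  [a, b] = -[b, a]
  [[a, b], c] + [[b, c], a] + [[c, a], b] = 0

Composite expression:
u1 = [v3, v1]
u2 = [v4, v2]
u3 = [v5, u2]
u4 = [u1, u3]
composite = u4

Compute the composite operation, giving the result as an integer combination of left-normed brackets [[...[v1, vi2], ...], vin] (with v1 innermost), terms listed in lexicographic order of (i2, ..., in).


In the tensor algebra, words opening v1 carry the v1-anchored form.
Composite bracket: [[v3, v1], [v5, [v4, v2]]]
The bracket unfolds into 16 signed words via [a, b] = ab - ba (2^4 = 16).
Keep just the words that open with v1:
  v1v3v2v4v5 (sign -1) contributes -[[[[v1, v3], v2], v4], v5]
  v1v3v4v2v5 (sign +1) contributes +[[[[v1, v3], v4], v2], v5]
  v1v3v5v2v4 (sign +1) contributes +[[[[v1, v3], v5], v2], v4]
  v1v3v5v4v2 (sign -1) contributes -[[[[v1, v3], v5], v4], v2]

-[[[[v1, v3], v2], v4], v5] + [[[[v1, v3], v4], v2], v5] + [[[[v1, v3], v5], v2], v4] - [[[[v1, v3], v5], v4], v2]


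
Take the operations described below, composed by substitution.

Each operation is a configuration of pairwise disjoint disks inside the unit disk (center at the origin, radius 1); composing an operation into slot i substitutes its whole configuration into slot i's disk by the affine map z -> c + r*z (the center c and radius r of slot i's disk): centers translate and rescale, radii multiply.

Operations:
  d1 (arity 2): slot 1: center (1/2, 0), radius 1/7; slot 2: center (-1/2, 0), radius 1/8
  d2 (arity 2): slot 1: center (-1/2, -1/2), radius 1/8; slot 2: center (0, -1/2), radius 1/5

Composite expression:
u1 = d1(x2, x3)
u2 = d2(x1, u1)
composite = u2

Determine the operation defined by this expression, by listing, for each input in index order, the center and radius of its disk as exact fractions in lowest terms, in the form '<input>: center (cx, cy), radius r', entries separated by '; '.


x1: center (-1/2, -1/2), radius 1/8; x2: center (1/10, -1/2), radius 1/35; x3: center (-1/10, -1/2), radius 1/40

Below d2, radii multiply path by path; the x-disk centers shift.
for x1, the 1-step affine chain lands on center (-1/2, -1/2), radius 1/8
for x2, the 2-step affine chain lands on center (1/10, -1/2), radius 1/35
for x3, the 2-step affine chain lands on center (-1/10, -1/2), radius 1/40


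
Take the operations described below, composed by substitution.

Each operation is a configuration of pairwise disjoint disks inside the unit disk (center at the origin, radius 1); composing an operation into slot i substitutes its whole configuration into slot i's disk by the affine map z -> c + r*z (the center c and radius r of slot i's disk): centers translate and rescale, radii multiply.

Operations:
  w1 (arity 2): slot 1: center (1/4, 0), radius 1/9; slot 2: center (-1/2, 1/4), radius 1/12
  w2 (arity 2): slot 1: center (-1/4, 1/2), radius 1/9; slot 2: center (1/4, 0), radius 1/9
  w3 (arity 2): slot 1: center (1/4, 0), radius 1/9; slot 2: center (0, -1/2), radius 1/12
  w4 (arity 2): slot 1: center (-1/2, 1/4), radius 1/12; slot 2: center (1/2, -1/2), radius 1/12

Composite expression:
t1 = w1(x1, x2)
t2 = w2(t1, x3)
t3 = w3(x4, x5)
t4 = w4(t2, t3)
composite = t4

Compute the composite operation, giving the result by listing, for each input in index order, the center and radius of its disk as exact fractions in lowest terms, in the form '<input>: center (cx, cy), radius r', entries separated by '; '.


x1: center (-14/27, 7/24), radius 1/972; x2: center (-227/432, 127/432), radius 1/1296; x3: center (-23/48, 1/4), radius 1/108; x4: center (25/48, -1/2), radius 1/108; x5: center (1/2, -13/24), radius 1/144

Only the slot chain above each x matters under w4; compose those maps.
x1 passes through 3 substitutions, ending at center (-14/27, 7/24), radius 1/972
x2 passes through 3 substitutions, ending at center (-227/432, 127/432), radius 1/1296
x3 passes through 2 substitutions, ending at center (-23/48, 1/4), radius 1/108
x4 passes through 2 substitutions, ending at center (25/48, -1/2), radius 1/108
x5 passes through 2 substitutions, ending at center (1/2, -13/24), radius 1/144


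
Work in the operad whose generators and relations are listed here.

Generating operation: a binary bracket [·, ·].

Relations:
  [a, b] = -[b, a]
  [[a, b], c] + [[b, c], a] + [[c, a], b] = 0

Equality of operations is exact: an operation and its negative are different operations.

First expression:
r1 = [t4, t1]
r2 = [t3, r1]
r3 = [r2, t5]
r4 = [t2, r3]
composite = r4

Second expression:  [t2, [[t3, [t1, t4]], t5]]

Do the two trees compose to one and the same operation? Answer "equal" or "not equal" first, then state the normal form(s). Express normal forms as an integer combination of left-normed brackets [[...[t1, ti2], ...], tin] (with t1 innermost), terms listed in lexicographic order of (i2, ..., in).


not equal: they reduce to -[[[[t1, t4], t3], t5], t2] and [[[[t1, t4], t3], t5], t2]

The first expression, normalized: -[[[[t1, t4], t3], t5], t2]
The second expression, normalized: [[[[t1, t4], t3], t5], t2]
Distinct normal forms: not equal.


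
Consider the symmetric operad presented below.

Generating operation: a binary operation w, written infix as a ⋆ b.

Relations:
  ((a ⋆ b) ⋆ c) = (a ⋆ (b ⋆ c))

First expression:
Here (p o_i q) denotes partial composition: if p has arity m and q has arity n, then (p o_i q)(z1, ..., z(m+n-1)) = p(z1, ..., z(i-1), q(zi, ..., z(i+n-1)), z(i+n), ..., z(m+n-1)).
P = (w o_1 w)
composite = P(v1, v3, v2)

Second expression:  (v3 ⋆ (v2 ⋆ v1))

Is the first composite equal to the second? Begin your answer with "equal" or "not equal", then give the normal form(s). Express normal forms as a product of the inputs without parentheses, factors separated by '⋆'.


not equal; the first gives v1 ⋆ v3 ⋆ v2 and the second v3 ⋆ v2 ⋆ v1

The first expression, normalized: v1 ⋆ v3 ⋆ v2
The second expression, normalized: v3 ⋆ v2 ⋆ v1
Distinct normal forms: not equal.


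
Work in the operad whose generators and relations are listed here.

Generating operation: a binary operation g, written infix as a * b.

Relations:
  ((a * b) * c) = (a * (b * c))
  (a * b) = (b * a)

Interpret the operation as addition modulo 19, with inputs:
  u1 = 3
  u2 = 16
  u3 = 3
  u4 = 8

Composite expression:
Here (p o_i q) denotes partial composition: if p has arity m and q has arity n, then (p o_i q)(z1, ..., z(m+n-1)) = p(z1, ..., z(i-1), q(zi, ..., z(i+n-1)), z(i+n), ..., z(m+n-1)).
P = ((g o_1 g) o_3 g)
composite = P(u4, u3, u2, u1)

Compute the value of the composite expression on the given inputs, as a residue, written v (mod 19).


11 (mod 19)


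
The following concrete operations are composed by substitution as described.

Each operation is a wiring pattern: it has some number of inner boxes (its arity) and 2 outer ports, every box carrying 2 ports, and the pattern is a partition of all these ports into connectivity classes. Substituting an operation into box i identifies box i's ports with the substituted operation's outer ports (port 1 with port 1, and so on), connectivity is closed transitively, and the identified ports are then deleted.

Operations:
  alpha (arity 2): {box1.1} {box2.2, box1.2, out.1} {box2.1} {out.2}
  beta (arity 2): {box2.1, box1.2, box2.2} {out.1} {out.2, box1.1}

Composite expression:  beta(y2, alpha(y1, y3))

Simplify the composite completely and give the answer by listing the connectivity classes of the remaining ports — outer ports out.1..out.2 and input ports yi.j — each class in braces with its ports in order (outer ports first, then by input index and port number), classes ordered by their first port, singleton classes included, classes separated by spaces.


Reachability decides: close wires over beta-identified ports.
stage alpha: inputs (y1, y3), connectivity {out.1, y1.2, y3.2} {out.2} {y1.1} {y3.1}, out.j its boundary
stage beta: inputs (y2, y1, y3), connectivity {out.1} {out.2, y2.1} {y1.1} {y1.2, y2.2, y3.2} {y3.1}, out.j its boundary

{out.1} {out.2, y2.1} {y1.1} {y1.2, y2.2, y3.2} {y3.1}


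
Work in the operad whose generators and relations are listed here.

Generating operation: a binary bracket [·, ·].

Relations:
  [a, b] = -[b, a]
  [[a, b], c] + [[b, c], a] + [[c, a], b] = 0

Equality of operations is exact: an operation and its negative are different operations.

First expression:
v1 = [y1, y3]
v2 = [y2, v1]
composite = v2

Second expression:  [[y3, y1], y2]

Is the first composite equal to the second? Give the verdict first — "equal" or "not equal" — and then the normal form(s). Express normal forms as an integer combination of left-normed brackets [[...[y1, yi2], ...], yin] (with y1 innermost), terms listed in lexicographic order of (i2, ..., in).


equal; the common form is -[[y1, y3], y2]

The first expression reduces to -[[y1, y3], y2]
The second expression reduces to -[[y1, y3], y2]
Identical normal forms: equal.


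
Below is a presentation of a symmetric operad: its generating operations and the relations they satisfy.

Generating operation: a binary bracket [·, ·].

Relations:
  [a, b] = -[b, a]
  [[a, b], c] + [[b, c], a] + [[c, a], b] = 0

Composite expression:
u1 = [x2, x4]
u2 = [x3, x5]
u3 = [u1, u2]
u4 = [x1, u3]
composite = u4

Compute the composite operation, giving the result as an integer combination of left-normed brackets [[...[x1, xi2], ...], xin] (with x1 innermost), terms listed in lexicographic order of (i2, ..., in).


[[[[x1, x2], x4], x3], x5] - [[[[x1, x2], x4], x5], x3] - [[[[x1, x3], x5], x2], x4] + [[[[x1, x3], x5], x4], x2] - [[[[x1, x4], x2], x3], x5] + [[[[x1, x4], x2], x5], x3] + [[[[x1, x5], x3], x2], x4] - [[[[x1, x5], x3], x4], x2]

Left-normed coefficients sit on the x1-initial expansion words.
Composite bracket: [x1, [[x2, x4], [x3, x5]]]
Full expansion: 16 signed words from ab - ba (2^4 = 16).
Only words starting with x1 matter:
  word x1x2x4x3x5 has sign +1, contributing +[[[[x1, x2], x4], x3], x5]
  word x1x2x4x5x3 has sign -1, contributing -[[[[x1, x2], x4], x5], x3]
  word x1x3x5x2x4 has sign -1, contributing -[[[[x1, x3], x5], x2], x4]
  word x1x3x5x4x2 has sign +1, contributing +[[[[x1, x3], x5], x4], x2]
  word x1x4x2x3x5 has sign -1, contributing -[[[[x1, x4], x2], x3], x5]
  word x1x4x2x5x3 has sign +1, contributing +[[[[x1, x4], x2], x5], x3]
  word x1x5x3x2x4 has sign +1, contributing +[[[[x1, x5], x3], x2], x4]
  word x1x5x3x4x2 has sign -1, contributing -[[[[x1, x5], x3], x4], x2]


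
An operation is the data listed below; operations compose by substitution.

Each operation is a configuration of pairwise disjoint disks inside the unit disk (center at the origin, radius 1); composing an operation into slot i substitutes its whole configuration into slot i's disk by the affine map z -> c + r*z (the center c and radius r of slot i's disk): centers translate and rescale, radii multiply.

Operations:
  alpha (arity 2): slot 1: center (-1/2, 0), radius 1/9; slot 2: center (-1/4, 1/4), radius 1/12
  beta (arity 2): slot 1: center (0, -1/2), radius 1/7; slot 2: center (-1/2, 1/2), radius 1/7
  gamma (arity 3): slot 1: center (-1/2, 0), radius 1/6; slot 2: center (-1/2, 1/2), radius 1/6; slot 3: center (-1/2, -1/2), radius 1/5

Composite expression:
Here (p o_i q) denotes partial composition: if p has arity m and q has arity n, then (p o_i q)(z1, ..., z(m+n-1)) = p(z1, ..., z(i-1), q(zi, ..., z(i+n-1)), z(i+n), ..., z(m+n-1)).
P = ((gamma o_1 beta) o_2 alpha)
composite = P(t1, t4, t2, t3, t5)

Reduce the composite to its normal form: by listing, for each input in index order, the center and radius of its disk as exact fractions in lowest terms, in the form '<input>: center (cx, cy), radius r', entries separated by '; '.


Below gamma, radii multiply path by path; the t-disk centers shift.
t1: after 2 affine steps, its disk has center (-1/2, -1/12), radius 1/42
t4: after 3 affine steps, its disk has center (-25/42, 1/12), radius 1/378
t2: after 3 affine steps, its disk has center (-33/56, 5/56), radius 1/504
t3: after 1 affine step, its disk has center (-1/2, 1/2), radius 1/6
t5: after 1 affine step, its disk has center (-1/2, -1/2), radius 1/5

t1: center (-1/2, -1/12), radius 1/42; t2: center (-33/56, 5/56), radius 1/504; t3: center (-1/2, 1/2), radius 1/6; t4: center (-25/42, 1/12), radius 1/378; t5: center (-1/2, -1/2), radius 1/5


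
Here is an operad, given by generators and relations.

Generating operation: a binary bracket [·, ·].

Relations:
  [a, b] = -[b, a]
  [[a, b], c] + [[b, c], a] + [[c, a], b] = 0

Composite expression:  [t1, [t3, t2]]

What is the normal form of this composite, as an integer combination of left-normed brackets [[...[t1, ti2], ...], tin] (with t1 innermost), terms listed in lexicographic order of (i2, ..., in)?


-[[t1, t2], t3] + [[t1, t3], t2]

Expand each bracket as ab - ba; the t1-initial words give the coefficients.
Composite bracket: [t1, [t3, t2]]
Full expansion: 4 signed words from ab - ba (2^2 = 4).
The t1-initial words carry the normal form:
  from t1t2t3, sign -1: term -[[t1, t2], t3]
  from t1t3t2, sign +1: term +[[t1, t3], t2]


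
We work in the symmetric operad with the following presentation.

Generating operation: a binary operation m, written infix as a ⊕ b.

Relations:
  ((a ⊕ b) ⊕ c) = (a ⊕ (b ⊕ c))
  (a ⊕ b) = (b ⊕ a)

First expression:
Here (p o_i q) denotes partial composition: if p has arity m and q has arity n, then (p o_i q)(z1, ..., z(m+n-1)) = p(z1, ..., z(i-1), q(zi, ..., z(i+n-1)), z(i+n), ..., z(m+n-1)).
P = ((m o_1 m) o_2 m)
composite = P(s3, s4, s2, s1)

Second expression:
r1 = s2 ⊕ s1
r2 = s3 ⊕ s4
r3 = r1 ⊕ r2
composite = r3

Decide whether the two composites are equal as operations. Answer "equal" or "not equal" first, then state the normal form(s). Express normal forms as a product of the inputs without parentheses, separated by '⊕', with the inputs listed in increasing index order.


equal — both sides give s1 ⊕ s2 ⊕ s3 ⊕ s4

Normal form of the first expression: s1 ⊕ s2 ⊕ s3 ⊕ s4
Normal form of the second expression: s1 ⊕ s2 ⊕ s3 ⊕ s4
One common form — equal.


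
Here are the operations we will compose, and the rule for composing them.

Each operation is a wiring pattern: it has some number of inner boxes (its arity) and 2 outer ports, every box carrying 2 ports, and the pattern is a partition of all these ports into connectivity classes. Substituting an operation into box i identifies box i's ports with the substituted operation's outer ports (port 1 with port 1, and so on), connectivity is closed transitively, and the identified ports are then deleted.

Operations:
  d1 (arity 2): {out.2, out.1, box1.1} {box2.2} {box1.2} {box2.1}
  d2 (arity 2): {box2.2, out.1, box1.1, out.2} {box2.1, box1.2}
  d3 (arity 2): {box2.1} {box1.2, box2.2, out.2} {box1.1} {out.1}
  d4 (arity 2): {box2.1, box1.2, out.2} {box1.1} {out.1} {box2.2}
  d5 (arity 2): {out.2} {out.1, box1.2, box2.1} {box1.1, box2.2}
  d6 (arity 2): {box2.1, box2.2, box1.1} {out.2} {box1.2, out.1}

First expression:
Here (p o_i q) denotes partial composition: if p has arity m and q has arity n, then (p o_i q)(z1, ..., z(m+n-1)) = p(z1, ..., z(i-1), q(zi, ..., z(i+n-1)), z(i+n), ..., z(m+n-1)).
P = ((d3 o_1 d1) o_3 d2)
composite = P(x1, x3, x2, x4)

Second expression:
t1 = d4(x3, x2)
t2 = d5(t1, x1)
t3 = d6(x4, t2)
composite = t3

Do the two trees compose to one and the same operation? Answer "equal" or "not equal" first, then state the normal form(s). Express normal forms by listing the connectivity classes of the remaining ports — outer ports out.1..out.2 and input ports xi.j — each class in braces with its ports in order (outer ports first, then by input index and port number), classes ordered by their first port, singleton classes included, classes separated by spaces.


not equal: they reduce to {out.1} {out.2, x1.1, x2.1, x4.2} {x1.2} {x2.2, x4.1} {x3.1} {x3.2} and {out.1, x4.2} {out.2} {x1.1, x2.1, x3.2, x4.1} {x1.2} {x2.2} {x3.1}

The first expression, normalized: {out.1} {out.2, x1.1, x2.1, x4.2} {x1.2} {x2.2, x4.1} {x3.1} {x3.2}
The second expression, normalized: {out.1, x4.2} {out.2} {x1.1, x2.1, x3.2, x4.1} {x1.2} {x2.2} {x3.1}
Different reductions; not equal.


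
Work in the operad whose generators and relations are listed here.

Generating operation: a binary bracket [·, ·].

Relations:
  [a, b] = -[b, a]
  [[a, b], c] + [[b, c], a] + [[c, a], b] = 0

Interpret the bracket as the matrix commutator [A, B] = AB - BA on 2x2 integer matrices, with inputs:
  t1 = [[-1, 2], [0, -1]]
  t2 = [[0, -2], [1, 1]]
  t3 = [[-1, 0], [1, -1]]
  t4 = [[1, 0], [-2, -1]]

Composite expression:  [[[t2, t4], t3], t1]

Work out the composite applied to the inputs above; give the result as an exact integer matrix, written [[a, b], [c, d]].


[[16, 16], [0, -16]]

[t2, t4] = [[4, 4], [0, -4]]
[[t2, t4], t3] = [[4, 0], [-8, -4]]
[[[t2, t4], t3], t1] = [[16, 16], [0, -16]]


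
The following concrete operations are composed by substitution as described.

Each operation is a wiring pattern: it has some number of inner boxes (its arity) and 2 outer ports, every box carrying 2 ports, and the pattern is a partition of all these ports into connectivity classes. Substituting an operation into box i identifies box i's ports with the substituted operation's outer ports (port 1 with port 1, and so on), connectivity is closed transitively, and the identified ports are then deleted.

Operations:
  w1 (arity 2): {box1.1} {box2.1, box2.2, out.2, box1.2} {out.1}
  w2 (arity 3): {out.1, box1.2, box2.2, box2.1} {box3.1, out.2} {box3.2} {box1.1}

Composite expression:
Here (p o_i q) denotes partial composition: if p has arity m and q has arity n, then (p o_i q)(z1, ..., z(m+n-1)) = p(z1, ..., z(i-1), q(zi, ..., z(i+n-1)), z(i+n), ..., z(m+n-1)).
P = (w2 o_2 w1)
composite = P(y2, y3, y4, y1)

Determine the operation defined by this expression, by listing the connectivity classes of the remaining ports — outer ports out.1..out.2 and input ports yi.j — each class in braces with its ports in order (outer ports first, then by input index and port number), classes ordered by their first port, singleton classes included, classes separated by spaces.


Two ports join when wires chain via w2-identified ports.
composing w1 on (y3, y4), with out.j its own outer ports: {out.1} {out.2, y3.2, y4.1, y4.2} {y3.1}
composing w2 on (y2, y3, y4, y1), with out.j its own outer ports: {out.1, y2.2, y3.2, y4.1, y4.2} {out.2, y1.1} {y1.2} {y2.1} {y3.1}

{out.1, y2.2, y3.2, y4.1, y4.2} {out.2, y1.1} {y1.2} {y2.1} {y3.1}


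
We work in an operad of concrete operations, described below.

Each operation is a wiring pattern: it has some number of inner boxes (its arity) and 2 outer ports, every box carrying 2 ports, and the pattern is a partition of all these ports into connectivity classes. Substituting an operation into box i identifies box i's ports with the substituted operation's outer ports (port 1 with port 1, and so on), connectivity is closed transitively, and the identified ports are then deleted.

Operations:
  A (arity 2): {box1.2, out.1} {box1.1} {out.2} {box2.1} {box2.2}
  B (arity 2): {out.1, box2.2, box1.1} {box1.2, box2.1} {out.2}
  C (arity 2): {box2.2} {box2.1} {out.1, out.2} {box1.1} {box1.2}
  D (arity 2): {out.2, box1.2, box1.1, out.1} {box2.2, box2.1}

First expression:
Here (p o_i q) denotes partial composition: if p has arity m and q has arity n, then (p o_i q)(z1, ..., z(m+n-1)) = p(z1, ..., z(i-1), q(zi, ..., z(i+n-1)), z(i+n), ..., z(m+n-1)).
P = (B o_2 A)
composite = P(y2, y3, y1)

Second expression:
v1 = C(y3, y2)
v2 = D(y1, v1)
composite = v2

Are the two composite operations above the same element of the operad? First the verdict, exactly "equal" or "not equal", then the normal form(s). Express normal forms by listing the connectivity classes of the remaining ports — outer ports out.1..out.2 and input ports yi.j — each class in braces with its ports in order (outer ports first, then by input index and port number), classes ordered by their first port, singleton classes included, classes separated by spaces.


not equal — first {out.1, y2.1} {out.2} {y1.1} {y1.2} {y2.2, y3.2} {y3.1}, second {out.1, out.2, y1.1, y1.2} {y2.1} {y2.2} {y3.1} {y3.2}


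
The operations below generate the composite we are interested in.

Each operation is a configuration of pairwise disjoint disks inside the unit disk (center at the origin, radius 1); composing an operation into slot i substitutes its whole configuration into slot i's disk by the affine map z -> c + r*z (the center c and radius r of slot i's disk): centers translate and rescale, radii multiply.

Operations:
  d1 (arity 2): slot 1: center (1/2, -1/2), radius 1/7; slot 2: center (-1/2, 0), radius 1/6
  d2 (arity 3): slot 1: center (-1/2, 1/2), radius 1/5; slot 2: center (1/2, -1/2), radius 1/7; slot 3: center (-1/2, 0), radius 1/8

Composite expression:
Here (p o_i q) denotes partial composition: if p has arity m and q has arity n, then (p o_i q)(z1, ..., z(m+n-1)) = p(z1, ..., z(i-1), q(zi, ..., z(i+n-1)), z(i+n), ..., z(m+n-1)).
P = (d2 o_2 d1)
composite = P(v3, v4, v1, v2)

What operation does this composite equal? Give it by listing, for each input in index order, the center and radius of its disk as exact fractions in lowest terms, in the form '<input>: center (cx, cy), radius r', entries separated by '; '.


v1: center (3/7, -1/2), radius 1/42; v2: center (-1/2, 0), radius 1/8; v3: center (-1/2, 1/2), radius 1/5; v4: center (4/7, -4/7), radius 1/49

Each v-disk chains the slot maps above it in d2; radii multiply.
input v3: applying the 1 nested substitution gives center (-1/2, 1/2), radius 1/5
input v4: applying the 2 nested substitutions gives center (4/7, -4/7), radius 1/49
input v1: applying the 2 nested substitutions gives center (3/7, -1/2), radius 1/42
input v2: applying the 1 nested substitution gives center (-1/2, 0), radius 1/8


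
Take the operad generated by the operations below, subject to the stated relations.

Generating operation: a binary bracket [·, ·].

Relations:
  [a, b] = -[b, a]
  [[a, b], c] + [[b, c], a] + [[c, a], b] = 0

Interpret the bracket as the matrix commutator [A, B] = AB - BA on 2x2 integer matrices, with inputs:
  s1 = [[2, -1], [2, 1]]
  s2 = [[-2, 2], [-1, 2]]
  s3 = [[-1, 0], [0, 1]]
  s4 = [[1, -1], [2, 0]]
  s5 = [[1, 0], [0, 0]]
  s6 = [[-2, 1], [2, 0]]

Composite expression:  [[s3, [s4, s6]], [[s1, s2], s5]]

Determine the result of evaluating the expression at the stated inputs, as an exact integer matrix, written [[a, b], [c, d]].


[s4, s6] = [[-4, -1], [-6, 4]]
[s3, [s4, s6]] = [[0, 2], [-12, 0]]
[s1, s2] = [[-3, -2], [-7, 3]]
[[s1, s2], s5] = [[0, 2], [-7, 0]]
[[s3, [s4, s6]], [[s1, s2], s5]] = [[10, 0], [0, -10]]

[[10, 0], [0, -10]]


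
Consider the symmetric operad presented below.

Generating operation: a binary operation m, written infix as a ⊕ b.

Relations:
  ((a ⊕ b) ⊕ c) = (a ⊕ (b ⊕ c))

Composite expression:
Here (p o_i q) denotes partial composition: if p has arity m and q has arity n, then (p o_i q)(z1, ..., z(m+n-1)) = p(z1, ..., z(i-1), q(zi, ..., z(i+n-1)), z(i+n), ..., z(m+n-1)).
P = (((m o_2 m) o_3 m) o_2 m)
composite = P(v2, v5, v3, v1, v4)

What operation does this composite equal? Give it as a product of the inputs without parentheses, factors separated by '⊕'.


v2 ⊕ v5 ⊕ v3 ⊕ v1 ⊕ v4

Under associativity of m, the answer is the v's in reading order.
(v5 ⊕ v3) reduces to v5 ⊕ v3
(v1 ⊕ v4) reduces to v1 ⊕ v4
((v5 ⊕ v3) ⊕ (v1 ⊕ v4)) reduces to v5 ⊕ v3 ⊕ v1 ⊕ v4
(v2 ⊕ ((v5 ⊕ v3) ⊕ (v1 ⊕ v4))) reduces to v2 ⊕ v5 ⊕ v3 ⊕ v1 ⊕ v4


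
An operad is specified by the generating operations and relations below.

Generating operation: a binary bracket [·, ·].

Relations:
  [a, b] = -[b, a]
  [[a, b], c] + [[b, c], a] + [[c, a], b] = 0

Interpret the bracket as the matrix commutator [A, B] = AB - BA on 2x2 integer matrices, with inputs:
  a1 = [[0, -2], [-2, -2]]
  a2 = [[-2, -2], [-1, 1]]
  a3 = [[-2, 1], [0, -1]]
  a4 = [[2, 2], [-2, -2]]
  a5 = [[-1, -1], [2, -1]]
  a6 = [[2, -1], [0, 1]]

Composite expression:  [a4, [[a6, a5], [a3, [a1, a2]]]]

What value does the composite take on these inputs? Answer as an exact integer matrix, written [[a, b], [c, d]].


[[-80, -240], [-80, 80]]

[a6, a5] = [[-2, -1], [-2, 2]]
[a1, a2] = [[-2, -10], [8, 2]]
[a3, [a1, a2]] = [[8, 14], [8, -8]]
[[a6, a5], [a3, [a1, a2]]] = [[20, -40], [0, -20]]
[a4, [[a6, a5], [a3, [a1, a2]]]] = [[-80, -240], [-80, 80]]


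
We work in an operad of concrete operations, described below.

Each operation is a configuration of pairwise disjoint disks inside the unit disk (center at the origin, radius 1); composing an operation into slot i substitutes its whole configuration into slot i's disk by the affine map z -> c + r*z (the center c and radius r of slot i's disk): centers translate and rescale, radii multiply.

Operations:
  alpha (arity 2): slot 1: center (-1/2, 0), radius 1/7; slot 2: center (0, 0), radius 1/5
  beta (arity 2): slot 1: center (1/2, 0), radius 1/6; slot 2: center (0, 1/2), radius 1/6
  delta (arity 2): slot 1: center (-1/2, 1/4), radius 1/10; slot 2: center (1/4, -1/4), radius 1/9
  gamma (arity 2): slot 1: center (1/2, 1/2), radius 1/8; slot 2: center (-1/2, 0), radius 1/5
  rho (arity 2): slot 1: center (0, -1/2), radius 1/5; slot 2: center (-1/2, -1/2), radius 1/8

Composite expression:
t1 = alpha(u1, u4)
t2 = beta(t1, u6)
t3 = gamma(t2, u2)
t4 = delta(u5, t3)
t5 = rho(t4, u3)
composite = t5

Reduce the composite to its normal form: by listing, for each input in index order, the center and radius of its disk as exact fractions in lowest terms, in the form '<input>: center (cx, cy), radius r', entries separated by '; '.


Each u-disk chains the slot maps above it in rho; radii multiply.
u5 passes through 2 substitutions, ending at center (-1/10, -9/20), radius 1/50
u1 passes through 5 substitutions, ending at center (269/4320, -97/180), radius 1/15120
u4 passes through 5 substitutions, ending at center (1/16, -97/180), radius 1/10800
u6 passes through 4 substitutions, ending at center (11/180, -43/80), radius 1/2160
u2 passes through 3 substitutions, ending at center (7/180, -11/20), radius 1/225
u3 passes through 1 substitution, ending at center (-1/2, -1/2), radius 1/8

u1: center (269/4320, -97/180), radius 1/15120; u2: center (7/180, -11/20), radius 1/225; u3: center (-1/2, -1/2), radius 1/8; u4: center (1/16, -97/180), radius 1/10800; u5: center (-1/10, -9/20), radius 1/50; u6: center (11/180, -43/80), radius 1/2160


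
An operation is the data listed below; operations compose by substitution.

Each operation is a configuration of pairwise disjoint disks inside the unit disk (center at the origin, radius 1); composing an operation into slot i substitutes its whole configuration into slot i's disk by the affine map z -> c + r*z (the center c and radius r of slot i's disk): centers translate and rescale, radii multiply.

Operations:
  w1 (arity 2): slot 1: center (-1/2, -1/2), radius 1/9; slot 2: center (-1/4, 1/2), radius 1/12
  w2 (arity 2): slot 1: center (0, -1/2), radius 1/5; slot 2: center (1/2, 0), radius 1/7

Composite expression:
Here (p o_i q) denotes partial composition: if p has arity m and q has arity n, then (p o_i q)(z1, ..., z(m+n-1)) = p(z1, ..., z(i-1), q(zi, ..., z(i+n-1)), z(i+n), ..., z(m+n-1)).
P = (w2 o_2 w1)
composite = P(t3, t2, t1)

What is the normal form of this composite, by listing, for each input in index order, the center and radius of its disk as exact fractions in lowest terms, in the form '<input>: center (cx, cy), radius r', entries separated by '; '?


Each t-disk chains the slot maps above it in w2; radii multiply.
t3: after 1 affine step, its disk has center (0, -1/2), radius 1/5
t2: after 2 affine steps, its disk has center (3/7, -1/14), radius 1/63
t1: after 2 affine steps, its disk has center (13/28, 1/14), radius 1/84

t1: center (13/28, 1/14), radius 1/84; t2: center (3/7, -1/14), radius 1/63; t3: center (0, -1/2), radius 1/5


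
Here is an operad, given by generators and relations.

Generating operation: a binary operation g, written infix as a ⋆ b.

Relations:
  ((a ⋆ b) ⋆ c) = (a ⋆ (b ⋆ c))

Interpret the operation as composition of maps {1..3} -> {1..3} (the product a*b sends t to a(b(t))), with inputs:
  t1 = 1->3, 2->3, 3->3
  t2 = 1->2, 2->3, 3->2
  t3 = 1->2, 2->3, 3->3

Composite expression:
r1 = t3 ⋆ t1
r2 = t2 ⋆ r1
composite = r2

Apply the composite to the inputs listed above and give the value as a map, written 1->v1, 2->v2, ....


1->2, 2->2, 3->2

(t3 ⋆ t1) = 1->3, 2->3, 3->3
(t2 ⋆ (t3 ⋆ t1)) = 1->2, 2->2, 3->2
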